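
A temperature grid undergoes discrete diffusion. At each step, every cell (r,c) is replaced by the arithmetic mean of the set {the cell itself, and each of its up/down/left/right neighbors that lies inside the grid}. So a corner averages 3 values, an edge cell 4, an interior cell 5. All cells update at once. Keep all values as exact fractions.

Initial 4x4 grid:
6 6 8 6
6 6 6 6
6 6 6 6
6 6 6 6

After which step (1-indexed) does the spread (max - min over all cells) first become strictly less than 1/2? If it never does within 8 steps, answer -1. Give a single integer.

Answer: 3

Derivation:
Step 1: max=20/3, min=6, spread=2/3
Step 2: max=391/60, min=6, spread=31/60
Step 3: max=3451/540, min=6, spread=211/540
  -> spread < 1/2 first at step 3
Step 4: max=340843/54000, min=6, spread=16843/54000
Step 5: max=3054643/486000, min=27079/4500, spread=130111/486000
Step 6: max=91122367/14580000, min=1627159/270000, spread=3255781/14580000
Step 7: max=2724753691/437400000, min=1631107/270000, spread=82360351/437400000
Step 8: max=81483316891/13122000000, min=294106441/48600000, spread=2074577821/13122000000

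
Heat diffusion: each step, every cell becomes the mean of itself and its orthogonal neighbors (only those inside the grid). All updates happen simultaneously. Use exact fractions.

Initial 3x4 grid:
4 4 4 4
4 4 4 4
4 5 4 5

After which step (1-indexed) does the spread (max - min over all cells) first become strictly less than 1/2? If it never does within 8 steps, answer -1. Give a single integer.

Answer: 2

Derivation:
Step 1: max=9/2, min=4, spread=1/2
Step 2: max=157/36, min=4, spread=13/36
  -> spread < 1/2 first at step 2
Step 3: max=30857/7200, min=807/200, spread=361/1440
Step 4: max=550369/129600, min=21961/5400, spread=4661/25920
Step 5: max=27318863/6480000, min=8836621/2160000, spread=809/6480
Step 6: max=1960330399/466560000, min=79795301/19440000, spread=1809727/18662400
Step 7: max=117218847941/27993600000, min=600400573/145800000, spread=77677517/1119744000
Step 8: max=7020362394319/1679616000000, min=48115066451/11664000000, spread=734342603/13436928000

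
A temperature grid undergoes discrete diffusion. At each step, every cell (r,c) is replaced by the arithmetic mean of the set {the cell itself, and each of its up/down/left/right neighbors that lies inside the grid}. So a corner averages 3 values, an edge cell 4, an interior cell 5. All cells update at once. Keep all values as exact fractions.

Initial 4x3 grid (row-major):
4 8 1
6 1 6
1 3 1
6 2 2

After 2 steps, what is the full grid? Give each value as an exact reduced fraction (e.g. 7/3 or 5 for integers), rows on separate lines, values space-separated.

Answer: 25/6 193/40 43/12
89/20 303/100 301/80
29/10 333/100 511/240
41/12 571/240 95/36

Derivation:
After step 1:
  6 7/2 5
  3 24/5 9/4
  4 8/5 3
  3 13/4 5/3
After step 2:
  25/6 193/40 43/12
  89/20 303/100 301/80
  29/10 333/100 511/240
  41/12 571/240 95/36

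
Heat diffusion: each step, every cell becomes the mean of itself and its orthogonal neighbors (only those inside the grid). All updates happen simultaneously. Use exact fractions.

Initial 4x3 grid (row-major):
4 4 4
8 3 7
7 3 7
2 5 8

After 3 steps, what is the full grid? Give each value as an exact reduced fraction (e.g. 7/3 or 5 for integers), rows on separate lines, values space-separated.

After step 1:
  16/3 15/4 5
  11/2 5 21/4
  5 5 25/4
  14/3 9/2 20/3
After step 2:
  175/36 229/48 14/3
  125/24 49/10 43/8
  121/24 103/20 139/24
  85/18 125/24 209/36
After step 3:
  2137/432 13823/2880 79/16
  1801/360 6097/1200 311/60
  1811/360 3131/600 1991/360
  539/108 7519/1440 605/108

Answer: 2137/432 13823/2880 79/16
1801/360 6097/1200 311/60
1811/360 3131/600 1991/360
539/108 7519/1440 605/108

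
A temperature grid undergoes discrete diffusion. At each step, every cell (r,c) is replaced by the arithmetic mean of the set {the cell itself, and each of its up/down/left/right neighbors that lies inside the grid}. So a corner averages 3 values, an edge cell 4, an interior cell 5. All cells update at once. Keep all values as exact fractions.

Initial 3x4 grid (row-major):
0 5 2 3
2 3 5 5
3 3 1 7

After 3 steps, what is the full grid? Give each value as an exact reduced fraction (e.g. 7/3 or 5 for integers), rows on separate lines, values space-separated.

Answer: 5741/2160 20303/7200 25523/7200 8057/2160
3023/1200 6223/2000 20809/6000 7357/1800
2963/1080 1333/450 13549/3600 4291/1080

Derivation:
After step 1:
  7/3 5/2 15/4 10/3
  2 18/5 16/5 5
  8/3 5/2 4 13/3
After step 2:
  41/18 731/240 767/240 145/36
  53/20 69/25 391/100 119/30
  43/18 383/120 421/120 40/9
After step 3:
  5741/2160 20303/7200 25523/7200 8057/2160
  3023/1200 6223/2000 20809/6000 7357/1800
  2963/1080 1333/450 13549/3600 4291/1080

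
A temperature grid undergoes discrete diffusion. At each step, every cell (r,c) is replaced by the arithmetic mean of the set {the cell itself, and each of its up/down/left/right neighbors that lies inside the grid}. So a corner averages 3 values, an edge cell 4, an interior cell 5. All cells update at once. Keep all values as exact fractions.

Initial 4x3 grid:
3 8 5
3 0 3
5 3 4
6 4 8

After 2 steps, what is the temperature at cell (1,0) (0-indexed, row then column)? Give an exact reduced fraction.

Step 1: cell (1,0) = 11/4
Step 2: cell (1,0) = 113/30
Full grid after step 2:
  137/36 87/20 37/9
  113/30 327/100 487/120
  19/5 103/25 481/120
  29/6 1127/240 181/36

Answer: 113/30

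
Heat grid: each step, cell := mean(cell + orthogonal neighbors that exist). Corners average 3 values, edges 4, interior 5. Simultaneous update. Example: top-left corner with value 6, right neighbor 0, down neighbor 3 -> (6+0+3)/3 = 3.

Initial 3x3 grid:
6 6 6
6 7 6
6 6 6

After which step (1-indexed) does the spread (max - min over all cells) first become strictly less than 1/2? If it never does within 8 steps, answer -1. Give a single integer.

Step 1: max=25/4, min=6, spread=1/4
  -> spread < 1/2 first at step 1
Step 2: max=156/25, min=489/80, spread=51/400
Step 3: max=29623/4800, min=2207/360, spread=589/14400
Step 4: max=184943/30000, min=1769081/288000, spread=31859/1440000
Step 5: max=106371607/17280000, min=11064721/1800000, spread=751427/86400000
Step 6: max=664634687/108000000, min=6375863129/1036800000, spread=23149331/5184000000
Step 7: max=382730654263/62208000000, min=39854931889/6480000000, spread=616540643/311040000000
Step 8: max=2391912453983/388800000000, min=22958812008761/3732480000000, spread=17737747379/18662400000000

Answer: 1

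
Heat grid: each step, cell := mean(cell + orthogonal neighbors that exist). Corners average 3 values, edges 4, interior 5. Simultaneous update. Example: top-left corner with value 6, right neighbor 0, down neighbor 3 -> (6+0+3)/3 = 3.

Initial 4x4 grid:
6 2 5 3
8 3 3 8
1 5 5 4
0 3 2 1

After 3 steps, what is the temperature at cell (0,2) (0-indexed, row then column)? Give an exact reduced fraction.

Answer: 30623/7200

Derivation:
Step 1: cell (0,2) = 13/4
Step 2: cell (0,2) = 1043/240
Step 3: cell (0,2) = 30623/7200
Full grid after step 3:
  9497/2160 31199/7200 30623/7200 9713/2160
  7361/1800 24419/6000 25523/6000 7667/1800
  6071/1800 20627/6000 21683/6000 281/72
  5849/2160 20279/7200 4459/1440 7073/2160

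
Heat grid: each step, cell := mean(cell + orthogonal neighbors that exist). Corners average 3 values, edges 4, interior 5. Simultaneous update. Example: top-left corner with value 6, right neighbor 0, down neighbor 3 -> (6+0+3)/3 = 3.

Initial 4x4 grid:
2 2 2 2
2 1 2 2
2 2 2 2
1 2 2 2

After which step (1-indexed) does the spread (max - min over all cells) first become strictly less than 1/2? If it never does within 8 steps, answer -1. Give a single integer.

Answer: 1

Derivation:
Step 1: max=2, min=5/3, spread=1/3
  -> spread < 1/2 first at step 1
Step 2: max=2, min=31/18, spread=5/18
Step 3: max=95/48, min=3793/2160, spread=241/1080
Step 4: max=23501/12000, min=115651/64800, spread=3517/20250
Step 5: max=139709/72000, min=3496921/1944000, spread=137611/972000
Step 6: max=277979/144000, min=21163427/11664000, spread=169109/1458000
Step 7: max=622290157/324000000, min=3191579173/1749600000, spread=421969187/4374000000
Step 8: max=18594372757/9720000000, min=96238831111/52488000000, spread=5213477221/65610000000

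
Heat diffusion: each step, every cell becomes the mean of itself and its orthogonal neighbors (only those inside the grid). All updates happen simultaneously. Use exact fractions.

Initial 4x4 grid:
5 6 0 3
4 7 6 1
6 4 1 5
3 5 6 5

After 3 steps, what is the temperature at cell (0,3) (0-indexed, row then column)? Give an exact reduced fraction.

Step 1: cell (0,3) = 4/3
Step 2: cell (0,3) = 53/18
Step 3: cell (0,3) = 319/108
Full grid after step 3:
  49/10 2089/480 26663/7200 319/108
  2327/480 2299/500 1382/375 25013/7200
  34009/7200 13403/3000 12769/3000 5377/1440
  4943/1080 32809/7200 6181/1440 4657/1080

Answer: 319/108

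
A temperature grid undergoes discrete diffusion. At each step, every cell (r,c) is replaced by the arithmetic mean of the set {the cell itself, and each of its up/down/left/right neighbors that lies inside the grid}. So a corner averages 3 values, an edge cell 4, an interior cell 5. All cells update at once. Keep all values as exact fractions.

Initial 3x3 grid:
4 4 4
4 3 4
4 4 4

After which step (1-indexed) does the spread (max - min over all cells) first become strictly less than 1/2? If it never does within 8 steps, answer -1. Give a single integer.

Step 1: max=4, min=15/4, spread=1/4
  -> spread < 1/2 first at step 1
Step 2: max=311/80, min=94/25, spread=51/400
Step 3: max=1393/360, min=18377/4800, spread=589/14400
Step 4: max=1110919/288000, min=115057/30000, spread=31859/1440000
Step 5: max=6935279/1800000, min=66428393/17280000, spread=751427/86400000
Step 6: max=3992136871/1036800000, min=415365313/108000000, spread=23149331/5184000000
Step 7: max=24945068111/6480000000, min=239349345737/62208000000, spread=616540643/311040000000
Step 8: max=14365987991239/3732480000000, min=1496087546017/388800000000, spread=17737747379/18662400000000

Answer: 1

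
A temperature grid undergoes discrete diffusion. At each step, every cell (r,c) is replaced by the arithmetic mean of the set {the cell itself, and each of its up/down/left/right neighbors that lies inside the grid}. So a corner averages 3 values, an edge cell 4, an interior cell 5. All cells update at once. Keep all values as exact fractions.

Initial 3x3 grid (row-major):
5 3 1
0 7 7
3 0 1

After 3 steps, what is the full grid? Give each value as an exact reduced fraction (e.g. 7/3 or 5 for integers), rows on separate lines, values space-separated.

Answer: 6919/2160 12937/3600 484/135
44123/14400 3121/1000 12637/3600
919/360 42023/14400 6499/2160

Derivation:
After step 1:
  8/3 4 11/3
  15/4 17/5 4
  1 11/4 8/3
After step 2:
  125/36 103/30 35/9
  649/240 179/50 103/30
  5/2 589/240 113/36
After step 3:
  6919/2160 12937/3600 484/135
  44123/14400 3121/1000 12637/3600
  919/360 42023/14400 6499/2160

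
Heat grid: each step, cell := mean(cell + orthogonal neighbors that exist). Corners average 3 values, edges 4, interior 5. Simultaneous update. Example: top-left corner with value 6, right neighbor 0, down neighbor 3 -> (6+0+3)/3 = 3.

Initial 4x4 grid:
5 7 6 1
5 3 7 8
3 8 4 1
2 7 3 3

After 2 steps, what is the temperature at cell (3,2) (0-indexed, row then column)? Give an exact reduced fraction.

Step 1: cell (3,2) = 17/4
Step 2: cell (3,2) = 971/240
Full grid after step 2:
  179/36 133/24 211/40 29/6
  121/24 517/100 257/50 377/80
  35/8 251/50 469/100 911/240
  9/2 73/16 971/240 127/36

Answer: 971/240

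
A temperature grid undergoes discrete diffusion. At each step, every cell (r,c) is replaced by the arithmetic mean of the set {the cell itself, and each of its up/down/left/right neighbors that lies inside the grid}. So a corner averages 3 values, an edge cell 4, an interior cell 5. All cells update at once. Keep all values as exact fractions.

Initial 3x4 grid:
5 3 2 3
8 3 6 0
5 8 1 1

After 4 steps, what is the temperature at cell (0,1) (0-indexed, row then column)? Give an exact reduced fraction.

Step 1: cell (0,1) = 13/4
Step 2: cell (0,1) = 1061/240
Step 3: cell (0,1) = 5719/1440
Step 4: cell (0,1) = 182197/43200
Full grid after step 4:
  120341/25920 182197/43200 136793/43200 17851/6480
  868123/172800 60661/14400 24581/7200 222581/86400
  43027/8640 21683/4800 143543/43200 9113/3240

Answer: 182197/43200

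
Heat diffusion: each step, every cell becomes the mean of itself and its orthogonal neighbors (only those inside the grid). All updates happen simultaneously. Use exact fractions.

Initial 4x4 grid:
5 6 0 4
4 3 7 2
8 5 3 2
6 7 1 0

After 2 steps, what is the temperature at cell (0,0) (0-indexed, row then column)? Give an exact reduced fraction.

Step 1: cell (0,0) = 5
Step 2: cell (0,0) = 9/2
Full grid after step 2:
  9/2 71/16 51/16 10/3
  83/16 217/50 98/25 21/8
  459/80 243/50 163/50 101/40
  35/6 197/40 121/40 11/6

Answer: 9/2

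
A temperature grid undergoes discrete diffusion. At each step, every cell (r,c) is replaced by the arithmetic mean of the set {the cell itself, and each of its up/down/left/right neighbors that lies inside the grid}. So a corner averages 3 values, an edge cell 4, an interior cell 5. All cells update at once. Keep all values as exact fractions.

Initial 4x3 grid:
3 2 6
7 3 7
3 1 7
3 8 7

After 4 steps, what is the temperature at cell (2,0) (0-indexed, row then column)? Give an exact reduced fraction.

Step 1: cell (2,0) = 7/2
Step 2: cell (2,0) = 497/120
Step 3: cell (2,0) = 15077/3600
Step 4: cell (2,0) = 237577/54000
Full grid after step 4:
  88193/21600 619717/144000 5551/1200
  8271/2000 134569/30000 346631/72000
  237577/54000 566051/120000 1115933/216000
  593453/129600 1437679/288000 685903/129600

Answer: 237577/54000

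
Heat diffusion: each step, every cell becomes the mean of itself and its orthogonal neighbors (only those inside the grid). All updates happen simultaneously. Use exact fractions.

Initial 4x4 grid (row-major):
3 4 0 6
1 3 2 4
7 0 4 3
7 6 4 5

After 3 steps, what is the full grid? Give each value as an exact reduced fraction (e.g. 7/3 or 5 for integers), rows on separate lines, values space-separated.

Answer: 1211/432 1261/450 2599/900 6941/2160
23881/7200 17461/6000 3739/1200 23687/7200
28201/7200 23071/6000 55/16 8909/2400
2057/432 15323/3600 4997/1200 313/80

Derivation:
After step 1:
  8/3 5/2 3 10/3
  7/2 2 13/5 15/4
  15/4 4 13/5 4
  20/3 17/4 19/4 4
After step 2:
  26/9 61/24 343/120 121/36
  143/48 73/25 279/100 821/240
  215/48 83/25 359/100 287/80
  44/9 59/12 39/10 17/4
After step 3:
  1211/432 1261/450 2599/900 6941/2160
  23881/7200 17461/6000 3739/1200 23687/7200
  28201/7200 23071/6000 55/16 8909/2400
  2057/432 15323/3600 4997/1200 313/80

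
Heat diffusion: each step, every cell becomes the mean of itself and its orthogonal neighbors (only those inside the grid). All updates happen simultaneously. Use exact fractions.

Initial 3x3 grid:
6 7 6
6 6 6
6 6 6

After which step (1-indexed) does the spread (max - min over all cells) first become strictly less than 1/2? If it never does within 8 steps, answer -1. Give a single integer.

Step 1: max=19/3, min=6, spread=1/3
  -> spread < 1/2 first at step 1
Step 2: max=1507/240, min=6, spread=67/240
Step 3: max=13397/2160, min=1207/200, spread=1807/10800
Step 4: max=5341963/864000, min=32761/5400, spread=33401/288000
Step 5: max=47885933/7776000, min=3283391/540000, spread=3025513/38880000
Step 6: max=19127326867/3110400000, min=175555949/28800000, spread=53531/995328
Step 7: max=1145776925849/186624000000, min=47447116051/7776000000, spread=450953/11943936
Step 8: max=68693543560603/11197440000000, min=5699728610519/933120000000, spread=3799043/143327232

Answer: 1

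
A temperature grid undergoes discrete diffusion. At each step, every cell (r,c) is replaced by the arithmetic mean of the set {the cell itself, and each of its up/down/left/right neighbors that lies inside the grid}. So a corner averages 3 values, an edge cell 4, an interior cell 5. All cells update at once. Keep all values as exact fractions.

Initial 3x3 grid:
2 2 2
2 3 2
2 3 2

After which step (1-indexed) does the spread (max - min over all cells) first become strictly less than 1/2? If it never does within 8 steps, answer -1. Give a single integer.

Step 1: max=5/2, min=2, spread=1/2
Step 2: max=287/120, min=173/80, spread=11/48
  -> spread < 1/2 first at step 2
Step 3: max=16999/7200, min=263/120, spread=1219/7200
Step 4: max=1004603/432000, min=212759/96000, spread=755/6912
Step 5: max=59945491/25920000, min=38640119/17280000, spread=6353/82944
Step 6: max=3575458127/1555200000, min=2327877293/1036800000, spread=53531/995328
Step 7: max=213864444319/93312000000, min=5193614173/2304000000, spread=450953/11943936
Step 8: max=12797789793443/5598720000000, min=8432926450837/3732480000000, spread=3799043/143327232

Answer: 2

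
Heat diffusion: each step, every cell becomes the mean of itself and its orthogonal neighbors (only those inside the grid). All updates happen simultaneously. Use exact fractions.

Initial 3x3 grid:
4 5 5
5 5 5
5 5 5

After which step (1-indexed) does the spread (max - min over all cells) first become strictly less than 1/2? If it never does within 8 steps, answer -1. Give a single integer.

Answer: 1

Derivation:
Step 1: max=5, min=14/3, spread=1/3
  -> spread < 1/2 first at step 1
Step 2: max=5, min=85/18, spread=5/18
Step 3: max=5, min=1039/216, spread=41/216
Step 4: max=1789/360, min=62669/12960, spread=347/2592
Step 5: max=17843/3600, min=3781063/777600, spread=2921/31104
Step 6: max=2134517/432000, min=227451461/46656000, spread=24611/373248
Step 7: max=47943259/9720000, min=13678077967/2799360000, spread=207329/4478976
Step 8: max=2553198401/518400000, min=821778047549/167961600000, spread=1746635/53747712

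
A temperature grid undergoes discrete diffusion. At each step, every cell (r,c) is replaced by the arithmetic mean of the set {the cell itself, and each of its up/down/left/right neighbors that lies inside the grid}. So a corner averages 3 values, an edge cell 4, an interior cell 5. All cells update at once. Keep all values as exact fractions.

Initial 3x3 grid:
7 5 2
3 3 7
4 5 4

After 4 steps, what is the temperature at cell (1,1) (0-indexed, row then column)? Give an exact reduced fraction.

Answer: 263183/60000

Derivation:
Step 1: cell (1,1) = 23/5
Step 2: cell (1,1) = 211/50
Step 3: cell (1,1) = 4489/1000
Step 4: cell (1,1) = 263183/60000
Full grid after step 4:
  95477/21600 3879679/864000 576587/129600
  1272893/288000 263183/60000 107689/24000
  62243/14400 953951/216000 71489/16200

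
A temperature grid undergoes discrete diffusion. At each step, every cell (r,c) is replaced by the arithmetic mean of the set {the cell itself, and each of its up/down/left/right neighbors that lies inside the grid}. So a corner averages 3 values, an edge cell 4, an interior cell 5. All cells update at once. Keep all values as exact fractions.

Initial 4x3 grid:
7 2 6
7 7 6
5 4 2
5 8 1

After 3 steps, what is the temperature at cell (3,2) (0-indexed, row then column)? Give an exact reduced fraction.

Step 1: cell (3,2) = 11/3
Step 2: cell (3,2) = 137/36
Step 3: cell (3,2) = 1169/270
Full grid after step 3:
  11897/2160 12973/2400 2683/540
  40709/7200 10219/2000 8821/1800
  12743/2400 30157/6000 15677/3600
  3799/720 33439/7200 1169/270

Answer: 1169/270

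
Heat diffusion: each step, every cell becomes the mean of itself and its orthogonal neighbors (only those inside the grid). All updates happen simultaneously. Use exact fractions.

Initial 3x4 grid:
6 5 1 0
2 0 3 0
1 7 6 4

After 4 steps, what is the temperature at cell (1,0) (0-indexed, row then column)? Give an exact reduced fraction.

Step 1: cell (1,0) = 9/4
Step 2: cell (1,0) = 799/240
Step 3: cell (1,0) = 44573/14400
Step 4: cell (1,0) = 2799127/864000
Full grid after step 4:
  394993/129600 628193/216000 511553/216000 280063/129600
  2799127/864000 1077863/360000 1003013/360000 2071717/864000
  421843/129600 358159/108000 327589/108000 373813/129600

Answer: 2799127/864000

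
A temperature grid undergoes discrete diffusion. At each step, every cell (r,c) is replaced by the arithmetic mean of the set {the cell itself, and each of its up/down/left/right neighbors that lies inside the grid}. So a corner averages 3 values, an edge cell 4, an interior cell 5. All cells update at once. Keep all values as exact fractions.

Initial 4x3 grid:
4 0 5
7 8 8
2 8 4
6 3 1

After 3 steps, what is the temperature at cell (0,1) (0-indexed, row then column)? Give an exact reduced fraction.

Answer: 23203/4800

Derivation:
Step 1: cell (0,1) = 17/4
Step 2: cell (0,1) = 369/80
Step 3: cell (0,1) = 23203/4800
Full grid after step 3:
  10237/2160 23203/4800 10847/2160
  17921/3600 10427/2000 18571/3600
  18101/3600 7319/1500 17801/3600
  973/216 32537/7200 116/27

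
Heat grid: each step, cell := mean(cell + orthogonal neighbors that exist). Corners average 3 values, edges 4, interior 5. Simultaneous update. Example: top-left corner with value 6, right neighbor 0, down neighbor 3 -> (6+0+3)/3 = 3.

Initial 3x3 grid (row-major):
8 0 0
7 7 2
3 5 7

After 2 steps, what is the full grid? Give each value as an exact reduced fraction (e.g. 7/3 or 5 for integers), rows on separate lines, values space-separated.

Answer: 5 817/240 101/36
409/80 237/50 203/60
67/12 581/120 85/18

Derivation:
After step 1:
  5 15/4 2/3
  25/4 21/5 4
  5 11/2 14/3
After step 2:
  5 817/240 101/36
  409/80 237/50 203/60
  67/12 581/120 85/18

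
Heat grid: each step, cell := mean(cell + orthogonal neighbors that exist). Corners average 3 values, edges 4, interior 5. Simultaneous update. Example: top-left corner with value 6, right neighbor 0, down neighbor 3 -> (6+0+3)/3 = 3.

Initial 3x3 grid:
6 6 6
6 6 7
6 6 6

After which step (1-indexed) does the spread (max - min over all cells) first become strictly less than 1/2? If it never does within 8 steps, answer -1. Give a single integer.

Step 1: max=19/3, min=6, spread=1/3
  -> spread < 1/2 first at step 1
Step 2: max=1507/240, min=6, spread=67/240
Step 3: max=13397/2160, min=1207/200, spread=1807/10800
Step 4: max=5341963/864000, min=32761/5400, spread=33401/288000
Step 5: max=47885933/7776000, min=3283391/540000, spread=3025513/38880000
Step 6: max=19127326867/3110400000, min=175555949/28800000, spread=53531/995328
Step 7: max=1145776925849/186624000000, min=47447116051/7776000000, spread=450953/11943936
Step 8: max=68693543560603/11197440000000, min=5699728610519/933120000000, spread=3799043/143327232

Answer: 1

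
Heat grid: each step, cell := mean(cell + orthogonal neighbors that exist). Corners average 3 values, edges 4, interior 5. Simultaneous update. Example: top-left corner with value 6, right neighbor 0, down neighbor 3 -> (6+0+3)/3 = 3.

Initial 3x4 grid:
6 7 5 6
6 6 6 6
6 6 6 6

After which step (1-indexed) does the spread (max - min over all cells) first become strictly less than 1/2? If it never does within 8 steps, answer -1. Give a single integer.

Step 1: max=19/3, min=17/3, spread=2/3
Step 2: max=92/15, min=88/15, spread=4/15
  -> spread < 1/2 first at step 2
Step 3: max=827/135, min=793/135, spread=34/135
Step 4: max=65641/10800, min=63959/10800, spread=841/5400
Step 5: max=73697/12150, min=72103/12150, spread=797/6075
Step 6: max=47042393/7776000, min=46269607/7776000, spread=386393/3888000
Step 7: max=422716223/69984000, min=417091777/69984000, spread=2812223/34992000
Step 8: max=33779237629/5598720000, min=33405402371/5598720000, spread=186917629/2799360000

Answer: 2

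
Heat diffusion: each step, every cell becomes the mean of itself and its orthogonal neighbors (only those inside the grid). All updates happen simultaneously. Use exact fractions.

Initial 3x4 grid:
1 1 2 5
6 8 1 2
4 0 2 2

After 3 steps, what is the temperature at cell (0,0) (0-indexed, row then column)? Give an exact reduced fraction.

Answer: 1753/540

Derivation:
Step 1: cell (0,0) = 8/3
Step 2: cell (0,0) = 125/36
Step 3: cell (0,0) = 1753/540
Full grid after step 3:
  1753/540 22597/7200 2123/800 385/144
  17173/4800 6007/2000 2761/1000 1913/800
  3661/1080 22697/7200 1923/800 335/144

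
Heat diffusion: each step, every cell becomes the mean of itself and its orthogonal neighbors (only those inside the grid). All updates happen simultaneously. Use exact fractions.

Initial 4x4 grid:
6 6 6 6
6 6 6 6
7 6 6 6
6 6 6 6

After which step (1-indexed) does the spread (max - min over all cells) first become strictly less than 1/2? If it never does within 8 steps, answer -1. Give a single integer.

Answer: 1

Derivation:
Step 1: max=19/3, min=6, spread=1/3
  -> spread < 1/2 first at step 1
Step 2: max=751/120, min=6, spread=31/120
Step 3: max=6691/1080, min=6, spread=211/1080
Step 4: max=664843/108000, min=6, spread=16843/108000
Step 5: max=5970643/972000, min=54079/9000, spread=130111/972000
Step 6: max=178602367/29160000, min=3247159/540000, spread=3255781/29160000
Step 7: max=5349153691/874800000, min=3251107/540000, spread=82360351/874800000
Step 8: max=160215316891/26244000000, min=585706441/97200000, spread=2074577821/26244000000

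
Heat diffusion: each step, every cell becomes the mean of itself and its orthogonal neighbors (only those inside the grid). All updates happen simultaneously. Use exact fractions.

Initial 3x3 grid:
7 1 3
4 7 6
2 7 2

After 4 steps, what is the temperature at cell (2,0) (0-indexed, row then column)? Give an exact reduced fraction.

Answer: 60067/12960

Derivation:
Step 1: cell (2,0) = 13/3
Step 2: cell (2,0) = 83/18
Step 3: cell (2,0) = 1001/216
Step 4: cell (2,0) = 60067/12960
Full grid after step 4:
  19309/4320 380189/86400 14173/3240
  196507/43200 163193/36000 386339/86400
  60067/12960 398489/86400 413/90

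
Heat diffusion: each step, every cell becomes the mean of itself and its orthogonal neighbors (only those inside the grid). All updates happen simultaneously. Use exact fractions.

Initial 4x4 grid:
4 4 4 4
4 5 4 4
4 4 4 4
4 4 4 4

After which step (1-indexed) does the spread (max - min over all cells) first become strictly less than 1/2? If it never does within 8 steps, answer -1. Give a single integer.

Step 1: max=17/4, min=4, spread=1/4
  -> spread < 1/2 first at step 1
Step 2: max=211/50, min=4, spread=11/50
Step 3: max=9967/2400, min=4, spread=367/2400
Step 4: max=44771/10800, min=2413/600, spread=1337/10800
Step 5: max=1337669/324000, min=72469/18000, spread=33227/324000
Step 6: max=40094327/9720000, min=436049/108000, spread=849917/9720000
Step 7: max=1200114347/291600000, min=6548533/1620000, spread=21378407/291600000
Step 8: max=35958462371/8748000000, min=1967688343/486000000, spread=540072197/8748000000

Answer: 1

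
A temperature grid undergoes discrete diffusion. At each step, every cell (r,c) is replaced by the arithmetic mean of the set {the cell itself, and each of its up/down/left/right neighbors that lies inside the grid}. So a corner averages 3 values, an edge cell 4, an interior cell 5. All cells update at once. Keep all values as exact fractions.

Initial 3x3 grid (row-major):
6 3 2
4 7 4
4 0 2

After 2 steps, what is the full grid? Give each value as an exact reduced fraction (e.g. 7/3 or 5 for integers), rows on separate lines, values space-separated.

After step 1:
  13/3 9/2 3
  21/4 18/5 15/4
  8/3 13/4 2
After step 2:
  169/36 463/120 15/4
  317/80 407/100 247/80
  67/18 691/240 3

Answer: 169/36 463/120 15/4
317/80 407/100 247/80
67/18 691/240 3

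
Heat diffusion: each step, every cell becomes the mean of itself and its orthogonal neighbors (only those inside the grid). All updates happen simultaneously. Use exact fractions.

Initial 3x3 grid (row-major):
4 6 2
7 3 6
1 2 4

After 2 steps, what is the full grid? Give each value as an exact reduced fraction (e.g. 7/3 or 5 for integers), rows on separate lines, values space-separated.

Answer: 79/18 1133/240 73/18
351/80 371/100 1033/240
115/36 439/120 41/12

Derivation:
After step 1:
  17/3 15/4 14/3
  15/4 24/5 15/4
  10/3 5/2 4
After step 2:
  79/18 1133/240 73/18
  351/80 371/100 1033/240
  115/36 439/120 41/12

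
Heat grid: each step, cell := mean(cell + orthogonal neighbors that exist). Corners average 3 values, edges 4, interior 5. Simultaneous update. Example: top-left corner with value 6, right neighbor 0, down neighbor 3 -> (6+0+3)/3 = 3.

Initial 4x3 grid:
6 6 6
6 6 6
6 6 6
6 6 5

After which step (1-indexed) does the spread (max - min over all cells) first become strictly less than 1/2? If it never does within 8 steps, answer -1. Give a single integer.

Answer: 1

Derivation:
Step 1: max=6, min=17/3, spread=1/3
  -> spread < 1/2 first at step 1
Step 2: max=6, min=103/18, spread=5/18
Step 3: max=6, min=1255/216, spread=41/216
Step 4: max=6, min=151303/25920, spread=4217/25920
Step 5: max=43121/7200, min=9122051/1555200, spread=38417/311040
Step 6: max=861403/144000, min=548671789/93312000, spread=1903471/18662400
Step 7: max=25804241/4320000, min=32991330911/5598720000, spread=18038617/223948800
Step 8: max=2319873241/388800000, min=1982271017149/335923200000, spread=883978523/13436928000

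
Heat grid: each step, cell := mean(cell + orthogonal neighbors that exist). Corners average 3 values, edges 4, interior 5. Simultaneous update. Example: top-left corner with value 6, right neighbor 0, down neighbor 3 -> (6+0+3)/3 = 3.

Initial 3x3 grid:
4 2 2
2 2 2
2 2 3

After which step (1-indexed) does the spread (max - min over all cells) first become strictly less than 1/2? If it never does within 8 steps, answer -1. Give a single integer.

Step 1: max=8/3, min=2, spread=2/3
Step 2: max=23/9, min=103/48, spread=59/144
  -> spread < 1/2 first at step 2
Step 3: max=257/108, min=473/216, spread=41/216
Step 4: max=15289/6480, min=384367/172800, spread=70019/518400
Step 5: max=901493/388800, min=1729961/777600, spread=2921/31104
Step 6: max=53860621/23328000, min=104644867/46656000, spread=24611/373248
Step 7: max=3212652737/1399680000, min=6295724849/2799360000, spread=207329/4478976
Step 8: max=192277411489/83980800000, min=379096588603/167961600000, spread=1746635/53747712

Answer: 2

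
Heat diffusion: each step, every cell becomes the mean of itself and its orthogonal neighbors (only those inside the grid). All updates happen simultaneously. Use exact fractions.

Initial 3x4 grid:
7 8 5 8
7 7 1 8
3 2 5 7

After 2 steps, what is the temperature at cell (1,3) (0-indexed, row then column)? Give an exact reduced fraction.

Answer: 373/60

Derivation:
Step 1: cell (1,3) = 6
Step 2: cell (1,3) = 373/60
Full grid after step 2:
  241/36 295/48 489/80 37/6
  67/12 136/25 509/100 373/60
  19/4 17/4 149/30 197/36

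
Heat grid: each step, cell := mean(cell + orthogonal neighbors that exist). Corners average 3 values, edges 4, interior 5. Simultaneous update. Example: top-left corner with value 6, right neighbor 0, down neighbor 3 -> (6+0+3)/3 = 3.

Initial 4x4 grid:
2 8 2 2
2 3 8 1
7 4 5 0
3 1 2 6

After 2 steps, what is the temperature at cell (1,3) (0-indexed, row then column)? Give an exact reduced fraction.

Answer: 673/240

Derivation:
Step 1: cell (1,3) = 11/4
Step 2: cell (1,3) = 673/240
Full grid after step 2:
  15/4 71/16 853/240 113/36
  33/8 401/100 407/100 673/240
  91/24 193/50 181/50 733/240
  61/18 41/12 187/60 55/18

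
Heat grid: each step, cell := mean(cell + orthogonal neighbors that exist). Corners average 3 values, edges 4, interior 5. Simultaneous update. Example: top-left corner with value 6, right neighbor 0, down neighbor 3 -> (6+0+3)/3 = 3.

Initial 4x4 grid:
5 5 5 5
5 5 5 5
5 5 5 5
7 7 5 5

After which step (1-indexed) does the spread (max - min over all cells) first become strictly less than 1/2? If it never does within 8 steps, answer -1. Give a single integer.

Step 1: max=19/3, min=5, spread=4/3
Step 2: max=107/18, min=5, spread=17/18
Step 3: max=779/135, min=5, spread=104/135
Step 4: max=11407/2025, min=5, spread=1282/2025
Step 5: max=337051/60750, min=22579/4500, spread=64469/121500
Step 6: max=39949831/7290000, min=1359529/270000, spread=810637/1822500
  -> spread < 1/2 first at step 6
Step 7: max=1187781073/218700000, min=2730953/540000, spread=20436277/54675000
Step 8: max=35374353403/6561000000, min=246768241/48600000, spread=515160217/1640250000

Answer: 6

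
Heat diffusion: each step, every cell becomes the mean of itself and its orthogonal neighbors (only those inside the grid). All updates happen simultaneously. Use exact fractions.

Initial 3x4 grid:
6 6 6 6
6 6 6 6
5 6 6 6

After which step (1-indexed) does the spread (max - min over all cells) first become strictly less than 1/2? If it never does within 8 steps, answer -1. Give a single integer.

Step 1: max=6, min=17/3, spread=1/3
  -> spread < 1/2 first at step 1
Step 2: max=6, min=103/18, spread=5/18
Step 3: max=6, min=1255/216, spread=41/216
Step 4: max=6, min=151303/25920, spread=4217/25920
Step 5: max=43121/7200, min=9122051/1555200, spread=38417/311040
Step 6: max=861403/144000, min=548671789/93312000, spread=1903471/18662400
Step 7: max=25804241/4320000, min=32991330911/5598720000, spread=18038617/223948800
Step 8: max=2319873241/388800000, min=1982271017149/335923200000, spread=883978523/13436928000

Answer: 1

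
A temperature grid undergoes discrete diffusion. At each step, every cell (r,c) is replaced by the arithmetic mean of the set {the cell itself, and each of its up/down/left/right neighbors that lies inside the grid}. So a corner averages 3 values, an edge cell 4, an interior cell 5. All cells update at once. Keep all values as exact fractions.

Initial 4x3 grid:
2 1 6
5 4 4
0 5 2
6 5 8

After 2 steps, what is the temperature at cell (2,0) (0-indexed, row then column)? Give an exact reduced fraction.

Answer: 817/240

Derivation:
Step 1: cell (2,0) = 4
Step 2: cell (2,0) = 817/240
Full grid after step 2:
  26/9 803/240 131/36
  793/240 17/5 973/240
  817/240 87/20 339/80
  41/9 67/15 21/4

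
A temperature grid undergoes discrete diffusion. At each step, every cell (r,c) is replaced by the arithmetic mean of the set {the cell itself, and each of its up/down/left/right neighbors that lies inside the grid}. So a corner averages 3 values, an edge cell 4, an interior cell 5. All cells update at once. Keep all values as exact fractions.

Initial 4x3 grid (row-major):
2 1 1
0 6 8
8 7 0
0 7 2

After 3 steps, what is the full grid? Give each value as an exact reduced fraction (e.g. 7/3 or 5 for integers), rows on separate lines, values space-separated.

Answer: 2063/720 4519/1440 3577/1080
577/160 887/240 2759/720
661/160 1727/400 487/120
353/80 21/5 41/10

Derivation:
After step 1:
  1 5/2 10/3
  4 22/5 15/4
  15/4 28/5 17/4
  5 4 3
After step 2:
  5/2 337/120 115/36
  263/80 81/20 59/15
  367/80 22/5 83/20
  17/4 22/5 15/4
After step 3:
  2063/720 4519/1440 3577/1080
  577/160 887/240 2759/720
  661/160 1727/400 487/120
  353/80 21/5 41/10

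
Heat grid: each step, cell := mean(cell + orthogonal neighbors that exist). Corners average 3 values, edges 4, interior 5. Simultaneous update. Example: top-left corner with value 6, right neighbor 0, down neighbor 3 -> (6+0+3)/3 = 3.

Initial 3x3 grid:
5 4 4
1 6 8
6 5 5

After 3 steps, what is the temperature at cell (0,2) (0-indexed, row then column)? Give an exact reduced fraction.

Step 1: cell (0,2) = 16/3
Step 2: cell (0,2) = 95/18
Step 3: cell (0,2) = 5509/1080
Full grid after step 3:
  9293/2160 68711/14400 5509/1080
  32543/7200 14591/3000 77611/14400
  139/30 12331/2400 3911/720

Answer: 5509/1080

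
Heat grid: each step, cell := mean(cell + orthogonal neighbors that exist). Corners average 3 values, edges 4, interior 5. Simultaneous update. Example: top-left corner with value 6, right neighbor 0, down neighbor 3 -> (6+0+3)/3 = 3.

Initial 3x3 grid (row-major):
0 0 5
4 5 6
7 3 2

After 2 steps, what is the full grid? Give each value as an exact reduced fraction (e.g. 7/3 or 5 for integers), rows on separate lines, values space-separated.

Answer: 47/18 111/40 32/9
17/5 377/100 463/120
155/36 971/240 149/36

Derivation:
After step 1:
  4/3 5/2 11/3
  4 18/5 9/2
  14/3 17/4 11/3
After step 2:
  47/18 111/40 32/9
  17/5 377/100 463/120
  155/36 971/240 149/36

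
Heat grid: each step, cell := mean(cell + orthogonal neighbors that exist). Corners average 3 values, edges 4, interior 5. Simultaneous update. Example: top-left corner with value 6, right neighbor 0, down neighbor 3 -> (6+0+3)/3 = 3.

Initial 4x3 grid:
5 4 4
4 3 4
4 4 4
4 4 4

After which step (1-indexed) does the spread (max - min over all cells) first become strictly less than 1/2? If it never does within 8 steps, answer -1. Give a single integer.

Answer: 2

Derivation:
Step 1: max=13/3, min=15/4, spread=7/12
Step 2: max=37/9, min=387/100, spread=217/900
  -> spread < 1/2 first at step 2
Step 3: max=548/135, min=9337/2400, spread=3647/21600
Step 4: max=64979/16200, min=31351/8000, spread=59729/648000
Step 5: max=3884431/972000, min=8495003/2160000, spread=1233593/19440000
Step 6: max=116102377/29160000, min=21261973/5400000, spread=3219307/72900000
Step 7: max=13910651011/3499200000, min=3065795183/777600000, spread=1833163/55987200
Step 8: max=833459585549/209952000000, min=184090929997/46656000000, spread=80806409/3359232000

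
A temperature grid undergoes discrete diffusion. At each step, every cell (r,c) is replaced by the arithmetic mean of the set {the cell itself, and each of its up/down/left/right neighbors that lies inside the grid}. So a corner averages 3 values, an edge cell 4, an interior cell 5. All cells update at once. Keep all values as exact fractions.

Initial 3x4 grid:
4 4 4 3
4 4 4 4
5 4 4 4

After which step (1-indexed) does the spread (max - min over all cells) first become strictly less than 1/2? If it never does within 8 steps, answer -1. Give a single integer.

Answer: 3

Derivation:
Step 1: max=13/3, min=11/3, spread=2/3
Step 2: max=77/18, min=67/18, spread=5/9
Step 3: max=905/216, min=823/216, spread=41/108
  -> spread < 1/2 first at step 3
Step 4: max=107897/25920, min=99463/25920, spread=4217/12960
Step 5: max=1282577/311040, min=1205743/311040, spread=38417/155520
Step 6: max=76553071/18662400, min=72746129/18662400, spread=1903471/9331200
Step 7: max=913833817/223948800, min=877756583/223948800, spread=18038617/111974400
Step 8: max=54631690523/13436928000, min=52863733477/13436928000, spread=883978523/6718464000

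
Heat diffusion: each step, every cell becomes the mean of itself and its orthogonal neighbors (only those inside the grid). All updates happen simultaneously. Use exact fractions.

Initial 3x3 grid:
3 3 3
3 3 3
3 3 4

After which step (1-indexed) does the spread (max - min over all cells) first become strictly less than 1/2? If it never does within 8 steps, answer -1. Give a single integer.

Step 1: max=10/3, min=3, spread=1/3
  -> spread < 1/2 first at step 1
Step 2: max=59/18, min=3, spread=5/18
Step 3: max=689/216, min=3, spread=41/216
Step 4: max=41011/12960, min=1091/360, spread=347/2592
Step 5: max=2439737/777600, min=10957/3600, spread=2921/31104
Step 6: max=145796539/46656000, min=1321483/432000, spread=24611/373248
Step 7: max=8716802033/2799360000, min=29816741/9720000, spread=207329/4478976
Step 8: max=521914752451/167961600000, min=1594001599/518400000, spread=1746635/53747712

Answer: 1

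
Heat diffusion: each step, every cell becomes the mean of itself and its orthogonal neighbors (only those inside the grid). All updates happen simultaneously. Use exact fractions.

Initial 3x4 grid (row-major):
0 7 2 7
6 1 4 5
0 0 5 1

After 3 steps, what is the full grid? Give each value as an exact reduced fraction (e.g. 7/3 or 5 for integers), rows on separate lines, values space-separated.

Answer: 6941/2160 2369/720 581/144 9019/2160
7259/2880 743/240 4069/1200 11417/2880
1697/720 71/30 223/72 7369/2160

Derivation:
After step 1:
  13/3 5/2 5 14/3
  7/4 18/5 17/5 17/4
  2 3/2 5/2 11/3
After step 2:
  103/36 463/120 467/120 167/36
  701/240 51/20 15/4 959/240
  7/4 12/5 83/30 125/36
After step 3:
  6941/2160 2369/720 581/144 9019/2160
  7259/2880 743/240 4069/1200 11417/2880
  1697/720 71/30 223/72 7369/2160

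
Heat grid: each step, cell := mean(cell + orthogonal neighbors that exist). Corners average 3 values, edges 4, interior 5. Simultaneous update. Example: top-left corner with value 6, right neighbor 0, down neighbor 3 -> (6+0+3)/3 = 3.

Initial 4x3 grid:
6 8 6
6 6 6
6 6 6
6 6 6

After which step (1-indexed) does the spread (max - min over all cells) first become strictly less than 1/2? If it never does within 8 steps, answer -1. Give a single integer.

Answer: 3

Derivation:
Step 1: max=20/3, min=6, spread=2/3
Step 2: max=787/120, min=6, spread=67/120
Step 3: max=6917/1080, min=6, spread=437/1080
  -> spread < 1/2 first at step 3
Step 4: max=2749531/432000, min=3009/500, spread=29951/86400
Step 5: max=24543821/3888000, min=20408/3375, spread=206761/777600
Step 6: max=9787395571/1555200000, min=16365671/2700000, spread=14430763/62208000
Step 7: max=584979741689/93312000000, min=1313652727/216000000, spread=139854109/746496000
Step 8: max=35014791890251/5598720000000, min=118491228977/19440000000, spread=7114543559/44789760000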